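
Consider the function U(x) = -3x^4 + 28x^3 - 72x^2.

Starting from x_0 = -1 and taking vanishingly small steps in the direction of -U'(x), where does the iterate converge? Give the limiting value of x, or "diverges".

U'(x) = -12x(x - 4)(x - 3), so U'(-1) = 240.
Gradient descent moves in the -U' direction, i.e. x is decreasing.
There is no critical point below x=-1, and U' keeps the same sign, so the iterate runs off to −∞.

diverges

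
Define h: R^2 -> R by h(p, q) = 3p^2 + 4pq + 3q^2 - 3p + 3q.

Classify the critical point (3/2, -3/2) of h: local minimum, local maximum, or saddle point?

The Hessian of h is constant: H = [[6, 4], [4, 6]].
det(H) = 6·6 − 4² = 20.
det(H) > 0 and tr(H) = 12 > 0, so H is positive definite and the point is a local minimum.

local minimum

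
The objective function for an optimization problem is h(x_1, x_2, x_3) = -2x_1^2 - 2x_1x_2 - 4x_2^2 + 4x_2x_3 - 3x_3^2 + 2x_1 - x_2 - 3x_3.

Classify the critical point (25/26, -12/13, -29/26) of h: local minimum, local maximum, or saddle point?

The Hessian is constant: H = [[-4, -2, 0], [-2, -8, 4], [0, 4, -6]].
Leading principal minors: Δ₁ = -4, Δ₂ = 28, Δ₃ = -104.
The minors alternate sign starting negative (−, +, −), so H is negative definite: a local maximum.

local maximum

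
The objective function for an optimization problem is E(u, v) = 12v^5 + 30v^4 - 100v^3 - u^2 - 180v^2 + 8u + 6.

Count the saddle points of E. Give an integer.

2

E separates as a function of u plus a function of v, so ∇E=0 decouples.
∂E/∂u = -2(u - 4) = 0 at u ∈ {4}; ∂E/∂v = 60v(v - 2)(v + 1)(v + 3) = 0 at v ∈ {-3, -1, 0, 2}.
The Hessian is diagonal: diag(E_uu, E_vv). Second derivatives: E_uu(4)=-2; E_vv(-3)=-1800, E_vv(-1)=360, E_vv(0)=-360, E_vv(2)=1800.
Saddle points occur where the two diagonal entries have opposite signs: (4, -1), (4, 2). Count: 2.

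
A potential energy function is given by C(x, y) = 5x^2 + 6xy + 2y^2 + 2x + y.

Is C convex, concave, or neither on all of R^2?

convex

C is quadratic, so its Hessian is the constant matrix H = [[10, 6], [6, 4]].
det(H) = 4, tr(H) = 14.
det(H) > 0 and tr(H) > 0, so H is positive definite everywhere: convex.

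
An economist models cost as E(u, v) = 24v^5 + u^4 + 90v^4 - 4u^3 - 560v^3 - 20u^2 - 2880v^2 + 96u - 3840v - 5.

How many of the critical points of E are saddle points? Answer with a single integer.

6

E separates as a function of u plus a function of v, so ∇E=0 decouples.
∂E/∂u = 4(u - 4)(u - 2)(u + 3) = 0 at u ∈ {-3, 2, 4}; ∂E/∂v = 120(v - 4)(v + 1)(v + 2)(v + 4) = 0 at v ∈ {-4, -2, -1, 4}.
The Hessian is diagonal: diag(E_uu, E_vv). Second derivatives: E_uu(-3)=140, E_uu(2)=-40, E_uu(4)=56; E_vv(-4)=-5760, E_vv(-2)=1440, E_vv(-1)=-1800, E_vv(4)=28800.
Saddle points occur where the two diagonal entries have opposite signs: (-3, -4), (-3, -1), (2, -2), (2, 4), (4, -4), (4, -1). Count: 6.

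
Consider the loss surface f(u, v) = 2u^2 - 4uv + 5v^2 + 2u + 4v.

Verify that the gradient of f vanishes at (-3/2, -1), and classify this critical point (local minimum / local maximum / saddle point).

∇f = (4u - 4v + 2, -4u + 10v + 4); substituting (-3/2, -1) gives ∇f = (0, 0), so (-3/2, -1) is indeed a critical point.
The Hessian of f is constant: H = [[4, -4], [-4, 10]].
det(H) = 4·10 − (-4)² = 24.
det(H) > 0 and tr(H) = 14 > 0, so H is positive definite and the point is a local minimum.

local minimum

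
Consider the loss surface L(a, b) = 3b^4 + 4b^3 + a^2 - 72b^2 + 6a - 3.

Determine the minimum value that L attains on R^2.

-652

L(a,b) separates as P(a) + Q(b) − 3, so its minimum is min P + min Q − 3.
P'(a) = 2a + 6 vanishes at a ∈ {-3}; Q'(b) = 12b(b - 3)(b + 4) vanishes at b ∈ {-4, 0, 3}.
Local minima of P (where P''>0): P(-3)=-9. Local minima of Q: Q(-4)=-640, Q(3)=-297.
So the global minimum of L is P(-3) + Q(-4) − 3 = -9 − 640 − 3 = -652, attained at (-3, -4).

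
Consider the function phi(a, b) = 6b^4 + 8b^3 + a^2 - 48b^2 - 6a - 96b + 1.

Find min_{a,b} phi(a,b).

-232

phi(a,b) separates as P(a) + Q(b) + 1, so its minimum is min P + min Q + 1.
P'(a) = 2a - 6 vanishes at a ∈ {3}; Q'(b) = 24(b - 2)(b + 1)(b + 2) vanishes at b ∈ {-2, -1, 2}.
Local minima of P (where P''>0): P(3)=-9. Local minima of Q: Q(-2)=32, Q(2)=-224.
So the global minimum of phi is P(3) + Q(2) + 1 = -9 − 224 + 1 = -232, attained at (3, 2).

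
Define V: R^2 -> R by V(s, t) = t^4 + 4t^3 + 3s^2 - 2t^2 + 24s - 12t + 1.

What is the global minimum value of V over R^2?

V(s,t) separates as P(s) + Q(t) + 1, so its minimum is min P + min Q + 1.
P'(s) = 6s + 24 vanishes at s ∈ {-4}; Q'(t) = 4(t - 1)(t + 1)(t + 3) vanishes at t ∈ {-3, -1, 1}.
Local minima of P (where P''>0): P(-4)=-48. Local minima of Q: Q(-3)=-9, Q(1)=-9.
So the global minimum of V is P(-4) + Q(-3) + 1 = -48 − 9 + 1 = -56, attained at (-4, -3).

-56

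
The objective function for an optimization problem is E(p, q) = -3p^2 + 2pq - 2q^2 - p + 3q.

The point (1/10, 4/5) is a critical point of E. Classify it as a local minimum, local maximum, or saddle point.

The Hessian of E is constant: H = [[-6, 2], [2, -4]].
det(H) = (-6)·(-4) − 2² = 20.
det(H) > 0 and tr(H) = -10 < 0, so H is negative definite and the point is a local maximum.

local maximum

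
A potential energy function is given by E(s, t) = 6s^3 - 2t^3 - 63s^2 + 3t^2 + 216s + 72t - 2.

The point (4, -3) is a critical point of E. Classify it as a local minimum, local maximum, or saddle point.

The mixed partial ∂²E/∂s∂t is 0, so the Hessian at any point is diag(E_ss, E_tt) = diag(18(2s - 7), 6(-2t + 1)).
At (4, -3): H = diag(18, 42).
Both eigenvalues are positive, so H is positive definite: a local minimum.

local minimum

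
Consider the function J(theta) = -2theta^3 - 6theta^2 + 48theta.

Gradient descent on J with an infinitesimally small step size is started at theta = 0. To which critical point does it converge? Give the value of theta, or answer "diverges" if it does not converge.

-4

J'(theta) = -6(theta - 2)(theta + 4), so J'(0) = 48.
Gradient descent moves in the -J' direction, i.e. theta is decreasing.
The nearest critical point in that direction is theta = -4, where J'' = 36 > 0 (a local minimum). The iterate converges there.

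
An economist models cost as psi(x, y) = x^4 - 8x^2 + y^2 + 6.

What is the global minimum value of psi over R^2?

-10

psi(x,y) separates as P(x) + Q(y) + 6, so its minimum is min P + min Q + 6.
P'(x) = 4x(x - 2)(x + 2) vanishes at x ∈ {-2, 0, 2}; Q'(y) = 2y vanishes at y ∈ {0}.
Local minima of P (where P''>0): P(-2)=-16, P(2)=-16. Local minima of Q: Q(0)=0.
So the global minimum of psi is P(-2) + Q(0) + 6 = -16 + 0 + 6 = -10, attained at (-2, 0).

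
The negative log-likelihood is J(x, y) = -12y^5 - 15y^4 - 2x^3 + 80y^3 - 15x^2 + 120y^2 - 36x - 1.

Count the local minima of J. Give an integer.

2

J separates as a function of x plus a function of y, so ∇J=0 decouples.
∂J/∂x = -6(x + 2)(x + 3) = 0 at x ∈ {-3, -2}; ∂J/∂y = -60y(y - 2)(y + 1)(y + 2) = 0 at y ∈ {-2, -1, 0, 2}.
The Hessian is diagonal: diag(J_xx, J_yy). Second derivatives: J_xx(-3)=6, J_xx(-2)=-6; J_yy(-2)=480, J_yy(-1)=-180, J_yy(0)=240, J_yy(2)=-1440.
Local minima occur where both diagonal entries positive: (-3, -2), (-3, 0). Count: 2.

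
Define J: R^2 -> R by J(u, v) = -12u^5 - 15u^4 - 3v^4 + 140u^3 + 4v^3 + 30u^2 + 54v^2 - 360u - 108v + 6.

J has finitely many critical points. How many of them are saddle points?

6

J separates as a function of u plus a function of v, so ∇J=0 decouples.
∂J/∂u = -60(u - 2)(u - 1)(u + 1)(u + 3) = 0 at u ∈ {-3, -1, 1, 2}; ∂J/∂v = -12(v - 3)(v - 1)(v + 3) = 0 at v ∈ {-3, 1, 3}.
The Hessian is diagonal: diag(J_uu, J_vv). Second derivatives: J_uu(-3)=2400, J_uu(-1)=-720, J_uu(1)=480, J_uu(2)=-900; J_vv(-3)=-288, J_vv(1)=96, J_vv(3)=-144.
Saddle points occur where the two diagonal entries have opposite signs: (-3, -3), (-3, 3), (-1, 1), (1, -3), (1, 3), (2, 1). Count: 6.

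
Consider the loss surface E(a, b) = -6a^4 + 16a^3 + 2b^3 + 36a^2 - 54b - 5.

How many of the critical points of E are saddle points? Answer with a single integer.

E separates as a function of a plus a function of b, so ∇E=0 decouples.
∂E/∂a = -24a(a - 3)(a + 1) = 0 at a ∈ {-1, 0, 3}; ∂E/∂b = 6(b - 3)(b + 3) = 0 at b ∈ {-3, 3}.
The Hessian is diagonal: diag(E_aa, E_bb). Second derivatives: E_aa(-1)=-96, E_aa(0)=72, E_aa(3)=-288; E_bb(-3)=-36, E_bb(3)=36.
Saddle points occur where the two diagonal entries have opposite signs: (-1, 3), (0, -3), (3, 3). Count: 3.

3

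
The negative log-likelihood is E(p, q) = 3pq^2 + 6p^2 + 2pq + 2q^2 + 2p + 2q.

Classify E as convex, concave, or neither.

neither

The term 3pq^2 is cubic, so the Hessian is not constant.
∂²E/∂q² = 6p + 4, which takes both signs as p varies (negative for sufficiently negative p). A diagonal entry of the Hessian changing sign means the Hessian is neither positive- nor negative-semidefinite on all of R^2.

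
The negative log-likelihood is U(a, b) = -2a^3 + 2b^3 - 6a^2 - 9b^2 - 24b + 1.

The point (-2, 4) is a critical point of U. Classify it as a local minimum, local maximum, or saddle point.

The mixed partial ∂²U/∂a∂b is 0, so the Hessian at any point is diag(U_aa, U_bb) = diag(-12(a + 1), 6(2b - 3)).
At (-2, 4): H = diag(12, 30).
Both eigenvalues are positive, so H is positive definite: a local minimum.

local minimum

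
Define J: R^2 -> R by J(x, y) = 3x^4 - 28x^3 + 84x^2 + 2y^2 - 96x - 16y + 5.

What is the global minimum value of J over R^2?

J(x,y) separates as P(x) + Q(y) + 5, so its minimum is min P + min Q + 5.
P'(x) = 12(x - 4)(x - 2)(x - 1) vanishes at x ∈ {1, 2, 4}; Q'(y) = 4y - 16 vanishes at y ∈ {4}.
Local minima of P (where P''>0): P(1)=-37, P(4)=-64. Local minima of Q: Q(4)=-32.
So the global minimum of J is P(4) + Q(4) + 5 = -64 − 32 + 5 = -91, attained at (4, 4).

-91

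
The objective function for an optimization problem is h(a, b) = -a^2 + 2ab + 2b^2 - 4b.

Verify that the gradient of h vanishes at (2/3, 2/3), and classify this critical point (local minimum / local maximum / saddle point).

∇h = (-2a + 2b, 2a + 4b - 4); substituting (2/3, 2/3) gives ∇h = (0, 0), so (2/3, 2/3) is indeed a critical point.
The Hessian of h is constant: H = [[-2, 2], [2, 4]].
det(H) = (-2)·4 − 2² = -12.
Since det(H) < 0, H is indefinite and the critical point is a saddle point.

saddle point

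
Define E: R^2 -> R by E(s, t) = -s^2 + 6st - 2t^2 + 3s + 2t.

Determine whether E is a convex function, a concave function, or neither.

neither

E is quadratic, so its Hessian is the constant matrix H = [[-2, 6], [6, -4]].
det(H) = -28, tr(H) = -6.
det(H) < 0, so H is indefinite: neither convex nor concave.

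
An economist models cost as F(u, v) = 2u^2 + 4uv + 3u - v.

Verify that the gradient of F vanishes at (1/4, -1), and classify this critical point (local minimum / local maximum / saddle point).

∇F = (4u + 4v + 3, 4u - 1); substituting (1/4, -1) gives ∇F = (0, 0), so (1/4, -1) is indeed a critical point.
The Hessian of F is constant: H = [[4, 4], [4, 0]].
det(H) = 4·0 − 4² = -16.
Since det(H) < 0, H is indefinite and the critical point is a saddle point.

saddle point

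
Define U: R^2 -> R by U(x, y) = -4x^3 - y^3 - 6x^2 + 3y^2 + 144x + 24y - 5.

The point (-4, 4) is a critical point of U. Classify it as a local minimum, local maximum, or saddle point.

The mixed partial ∂²U/∂x∂y is 0, so the Hessian at any point is diag(U_xx, U_yy) = diag(-12(2x + 1), 6(-y + 1)).
At (-4, 4): H = diag(84, -18).
The eigenvalues have opposite signs, so H is indefinite: a saddle point.

saddle point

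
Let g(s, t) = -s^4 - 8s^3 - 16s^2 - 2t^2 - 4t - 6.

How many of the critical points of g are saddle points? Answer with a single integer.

g separates as a function of s plus a function of t, so ∇g=0 decouples.
∂g/∂s = -4s(s + 2)(s + 4) = 0 at s ∈ {-4, -2, 0}; ∂g/∂t = -4(t + 1) = 0 at t ∈ {-1}.
The Hessian is diagonal: diag(g_ss, g_tt). Second derivatives: g_ss(-4)=-32, g_ss(-2)=16, g_ss(0)=-32; g_tt(-1)=-4.
Saddle points occur where the two diagonal entries have opposite signs: (-2, -1). Count: 1.

1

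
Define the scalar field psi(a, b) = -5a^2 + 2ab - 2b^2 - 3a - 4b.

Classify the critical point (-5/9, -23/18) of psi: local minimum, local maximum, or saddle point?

local maximum

The Hessian of psi is constant: H = [[-10, 2], [2, -4]].
det(H) = (-10)·(-4) − 2² = 36.
det(H) > 0 and tr(H) = -14 < 0, so H is negative definite and the point is a local maximum.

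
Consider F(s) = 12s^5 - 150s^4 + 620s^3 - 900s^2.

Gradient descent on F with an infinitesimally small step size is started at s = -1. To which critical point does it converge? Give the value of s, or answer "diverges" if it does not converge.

F'(s) = 60s(s - 5)(s - 3)(s - 2), so F'(-1) = 4320.
Gradient descent moves in the -F' direction, i.e. s is decreasing.
There is no critical point below s=-1, and F' keeps the same sign, so the iterate runs off to −∞.

diverges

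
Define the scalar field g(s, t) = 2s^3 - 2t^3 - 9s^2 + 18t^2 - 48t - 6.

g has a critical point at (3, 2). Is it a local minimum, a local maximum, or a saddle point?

The mixed partial ∂²g/∂s∂t is 0, so the Hessian at any point is diag(g_ss, g_tt) = diag(6(2s - 3), 12(-t + 3)).
At (3, 2): H = diag(18, 12).
Both eigenvalues are positive, so H is positive definite: a local minimum.

local minimum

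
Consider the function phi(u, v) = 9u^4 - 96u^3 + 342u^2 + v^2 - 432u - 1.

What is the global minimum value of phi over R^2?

-178

phi(u,v) separates as P(u) + Q(v) − 1, so its minimum is min P + min Q − 1.
P'(u) = 36(u - 4)(u - 3)(u - 1) vanishes at u ∈ {1, 3, 4}; Q'(v) = 2v vanishes at v ∈ {0}.
Local minima of P (where P''>0): P(1)=-177, P(4)=-96. Local minima of Q: Q(0)=0.
So the global minimum of phi is P(1) + Q(0) − 1 = -177 + 0 − 1 = -178, attained at (1, 0).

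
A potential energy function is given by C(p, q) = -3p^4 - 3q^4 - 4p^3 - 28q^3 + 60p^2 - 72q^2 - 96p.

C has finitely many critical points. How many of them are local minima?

C separates as a function of p plus a function of q, so ∇C=0 decouples.
∂C/∂p = -12(p - 2)(p - 1)(p + 4) = 0 at p ∈ {-4, 1, 2}; ∂C/∂q = -12q(q + 3)(q + 4) = 0 at q ∈ {-4, -3, 0}.
The Hessian is diagonal: diag(C_pp, C_qq). Second derivatives: C_pp(-4)=-360, C_pp(1)=60, C_pp(2)=-72; C_qq(-4)=-48, C_qq(-3)=36, C_qq(0)=-144.
Local minima occur where both diagonal entries positive: (1, -3). Count: 1.

1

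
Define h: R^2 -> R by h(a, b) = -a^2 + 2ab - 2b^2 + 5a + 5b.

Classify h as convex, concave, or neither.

h is quadratic, so its Hessian is the constant matrix H = [[-2, 2], [2, -4]].
det(H) = 4, tr(H) = -6.
det(H) > 0 and tr(H) < 0, so H is negative definite everywhere: concave.

concave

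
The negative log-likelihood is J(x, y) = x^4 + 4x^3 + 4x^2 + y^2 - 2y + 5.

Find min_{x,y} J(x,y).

4

J(x,y) separates as P(x) + Q(y) + 5, so its minimum is min P + min Q + 5.
P'(x) = 4x(x + 1)(x + 2) vanishes at x ∈ {-2, -1, 0}; Q'(y) = 2y - 2 vanishes at y ∈ {1}.
Local minima of P (where P''>0): P(-2)=0, P(0)=0. Local minima of Q: Q(1)=-1.
So the global minimum of J is P(-2) + Q(1) + 5 = 0 − 1 + 5 = 4, attained at (-2, 1).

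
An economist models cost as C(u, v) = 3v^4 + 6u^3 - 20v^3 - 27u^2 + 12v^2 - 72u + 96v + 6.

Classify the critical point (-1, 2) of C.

The mixed partial ∂²C/∂u∂v is 0, so the Hessian at any point is diag(C_uu, C_vv) = diag(18(2u - 3), 12(3v^2 - 10v + 2)).
At (-1, 2): H = diag(-90, -72).
Both eigenvalues are negative, so H is negative definite: a local maximum.

local maximum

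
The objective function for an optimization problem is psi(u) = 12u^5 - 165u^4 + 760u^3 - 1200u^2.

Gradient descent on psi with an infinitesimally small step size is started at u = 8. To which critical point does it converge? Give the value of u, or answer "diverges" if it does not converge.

5

psi'(u) = 60u(u - 5)(u - 4)(u - 2), so psi'(8) = 34560.
Gradient descent moves in the -psi' direction, i.e. u is decreasing.
The nearest critical point in that direction is u = 5, where psi'' = 900 > 0 (a local minimum). The iterate converges there.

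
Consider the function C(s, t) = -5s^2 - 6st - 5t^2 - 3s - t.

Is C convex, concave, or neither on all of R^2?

concave

C is quadratic, so its Hessian is the constant matrix H = [[-10, -6], [-6, -10]].
det(H) = 64, tr(H) = -20.
det(H) > 0 and tr(H) < 0, so H is negative definite everywhere: concave.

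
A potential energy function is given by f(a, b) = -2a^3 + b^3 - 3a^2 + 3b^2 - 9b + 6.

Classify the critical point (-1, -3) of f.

saddle point

The mixed partial ∂²f/∂a∂b is 0, so the Hessian at any point is diag(f_aa, f_bb) = diag(-6(2a + 1), 6(b + 1)).
At (-1, -3): H = diag(6, -12).
The eigenvalues have opposite signs, so H is indefinite: a saddle point.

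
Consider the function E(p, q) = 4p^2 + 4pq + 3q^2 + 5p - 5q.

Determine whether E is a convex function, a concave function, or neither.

E is quadratic, so its Hessian is the constant matrix H = [[8, 4], [4, 6]].
det(H) = 32, tr(H) = 14.
det(H) > 0 and tr(H) > 0, so H is positive definite everywhere: convex.

convex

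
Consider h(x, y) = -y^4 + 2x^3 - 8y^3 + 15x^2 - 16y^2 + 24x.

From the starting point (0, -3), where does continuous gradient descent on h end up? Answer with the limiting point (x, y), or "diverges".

(-1, -2)

h is separable, so gradient descent decouples: x follows -∂h/∂x, y follows -∂h/∂y.
∂h/∂x = 6(x + 1)(x + 4); at x=0 this is 24, so x decreases.
∂h/∂y = -4y(y + 2)(y + 4); at y=-3 this is -12, so y increases.
x converges to its nearest critical value -1 (a local min of the x-part); y converges to -2. The iterate converges to (-1, -2).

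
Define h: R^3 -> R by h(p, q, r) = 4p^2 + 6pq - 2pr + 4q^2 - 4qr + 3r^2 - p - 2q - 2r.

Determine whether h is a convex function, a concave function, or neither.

h is quadratic, so its Hessian is the constant matrix H = [[8, 6, -2], [6, 8, -4], [-2, -4, 6]].
Leading principal minors: 8, 28, 104.
All positive ⇒ H ≻ 0 ⇒ convex.

convex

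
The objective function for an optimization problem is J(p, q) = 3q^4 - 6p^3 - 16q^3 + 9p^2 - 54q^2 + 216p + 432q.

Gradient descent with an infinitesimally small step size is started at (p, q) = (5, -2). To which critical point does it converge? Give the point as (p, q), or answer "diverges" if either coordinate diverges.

diverges

J is separable, so gradient descent decouples: p follows -∂J/∂p, q follows -∂J/∂q.
∂J/∂p = -18(p - 4)(p + 3); at p=5 this is -144, so p increases.
∂J/∂q = 12(q - 4)(q - 3)(q + 3); at q=-2 this is 360, so q decreases.
The p-coordinate has no critical point in that direction and runs off to infinity.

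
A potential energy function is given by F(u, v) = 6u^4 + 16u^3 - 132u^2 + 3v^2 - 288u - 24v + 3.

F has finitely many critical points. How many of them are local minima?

F separates as a function of u plus a function of v, so ∇F=0 decouples.
∂F/∂u = 24(u - 3)(u + 1)(u + 4) = 0 at u ∈ {-4, -1, 3}; ∂F/∂v = 6(v - 4) = 0 at v ∈ {4}.
The Hessian is diagonal: diag(F_uu, F_vv). Second derivatives: F_uu(-4)=504, F_uu(-1)=-288, F_uu(3)=672; F_vv(4)=6.
Local minima occur where both diagonal entries positive: (-4, 4), (3, 4). Count: 2.

2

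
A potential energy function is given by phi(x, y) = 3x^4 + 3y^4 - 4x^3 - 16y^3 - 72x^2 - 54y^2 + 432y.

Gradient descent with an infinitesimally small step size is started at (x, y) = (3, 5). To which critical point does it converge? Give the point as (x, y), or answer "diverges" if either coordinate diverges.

phi is separable, so gradient descent decouples: x follows -∂phi/∂x, y follows -∂phi/∂y.
∂phi/∂x = 12x(x - 4)(x + 3); at x=3 this is -216, so x increases.
∂phi/∂y = 12(y - 4)(y - 3)(y + 3); at y=5 this is 192, so y decreases.
x converges to its nearest critical value 4 (a local min of the x-part); y converges to 4. The iterate converges to (4, 4).

(4, 4)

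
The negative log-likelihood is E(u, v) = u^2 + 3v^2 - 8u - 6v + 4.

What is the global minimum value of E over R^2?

E(u,v) separates as P(u) + Q(v) + 4, so its minimum is min P + min Q + 4.
P'(u) = 2u - 8 vanishes at u ∈ {4}; Q'(v) = 6v - 6 vanishes at v ∈ {1}.
Local minima of P (where P''>0): P(4)=-16. Local minima of Q: Q(1)=-3.
So the global minimum of E is P(4) + Q(1) + 4 = -16 − 3 + 4 = -15, attained at (4, 1).

-15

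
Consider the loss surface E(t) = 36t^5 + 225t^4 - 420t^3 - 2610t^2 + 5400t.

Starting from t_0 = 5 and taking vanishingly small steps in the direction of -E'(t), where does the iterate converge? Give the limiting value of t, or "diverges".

2

E'(t) = 180(t - 2)(t - 1)(t + 3)(t + 5), so E'(5) = 172800.
Gradient descent moves in the -E' direction, i.e. t is decreasing.
The nearest critical point in that direction is t = 2, where E'' = 6300 > 0 (a local minimum). The iterate converges there.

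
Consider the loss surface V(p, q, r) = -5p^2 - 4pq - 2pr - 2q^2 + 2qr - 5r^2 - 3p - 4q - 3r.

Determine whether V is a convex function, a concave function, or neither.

concave

V is quadratic, so its Hessian is the constant matrix H = [[-10, -4, -2], [-4, -4, 2], [-2, 2, -10]].
Leading principal minors: -10, 24, -152.
Signs alternate −, +, − ⇒ H ≺ 0 ⇒ concave.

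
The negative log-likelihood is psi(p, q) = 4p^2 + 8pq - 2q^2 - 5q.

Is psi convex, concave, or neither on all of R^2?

neither

psi is quadratic, so its Hessian is the constant matrix H = [[8, 8], [8, -4]].
det(H) = -96, tr(H) = 4.
det(H) < 0, so H is indefinite: neither convex nor concave.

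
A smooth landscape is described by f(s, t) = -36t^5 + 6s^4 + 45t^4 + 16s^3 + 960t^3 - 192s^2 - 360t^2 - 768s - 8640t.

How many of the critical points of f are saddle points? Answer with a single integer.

6

f separates as a function of s plus a function of t, so ∇f=0 decouples.
∂f/∂s = 24(s - 4)(s + 2)(s + 4) = 0 at s ∈ {-4, -2, 4}; ∂f/∂t = -180(t - 4)(t - 2)(t + 2)(t + 3) = 0 at t ∈ {-3, -2, 2, 4}.
The Hessian is diagonal: diag(f_ss, f_tt). Second derivatives: f_ss(-4)=384, f_ss(-2)=-288, f_ss(4)=1152; f_tt(-3)=6300, f_tt(-2)=-4320, f_tt(2)=7200, f_tt(4)=-15120.
Saddle points occur where the two diagonal entries have opposite signs: (-4, -2), (-4, 4), (-2, -3), (-2, 2), (4, -2), (4, 4). Count: 6.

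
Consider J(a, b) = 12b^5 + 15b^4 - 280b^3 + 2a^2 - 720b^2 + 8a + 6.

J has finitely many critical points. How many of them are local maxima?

0

J separates as a function of a plus a function of b, so ∇J=0 decouples.
∂J/∂a = 4(a + 2) = 0 at a ∈ {-2}; ∂J/∂b = 60b(b - 4)(b + 2)(b + 3) = 0 at b ∈ {-3, -2, 0, 4}.
The Hessian is diagonal: diag(J_aa, J_bb). Second derivatives: J_aa(-2)=4; J_bb(-3)=-1260, J_bb(-2)=720, J_bb(0)=-1440, J_bb(4)=10080.
Local maxima occur where both diagonal entries negative: none. Count: 0.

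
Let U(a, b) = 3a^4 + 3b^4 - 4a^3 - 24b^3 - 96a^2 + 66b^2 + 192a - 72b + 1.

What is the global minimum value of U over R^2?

U(a,b) separates as P(a) + Q(b) + 1, so its minimum is min P + min Q + 1.
P'(a) = 12(a - 4)(a - 1)(a + 4) vanishes at a ∈ {-4, 1, 4}; Q'(b) = 12(b - 3)(b - 2)(b - 1) vanishes at b ∈ {1, 2, 3}.
Local minima of P (where P''>0): P(-4)=-1280, P(4)=-256. Local minima of Q: Q(1)=-27, Q(3)=-27.
So the global minimum of U is P(-4) + Q(1) + 1 = -1280 − 27 + 1 = -1306, attained at (-4, 1).

-1306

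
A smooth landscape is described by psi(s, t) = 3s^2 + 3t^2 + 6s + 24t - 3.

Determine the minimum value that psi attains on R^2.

-54

psi(s,t) separates as P(s) + Q(t) − 3, so its minimum is min P + min Q − 3.
P'(s) = 6s + 6 vanishes at s ∈ {-1}; Q'(t) = 6(t + 4) vanishes at t ∈ {-4}.
Local minima of P (where P''>0): P(-1)=-3. Local minima of Q: Q(-4)=-48.
So the global minimum of psi is P(-1) + Q(-4) − 3 = -3 − 48 − 3 = -54, attained at (-1, -4).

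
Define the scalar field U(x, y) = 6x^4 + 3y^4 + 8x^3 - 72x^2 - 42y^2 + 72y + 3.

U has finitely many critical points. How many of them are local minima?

U separates as a function of x plus a function of y, so ∇U=0 decouples.
∂U/∂x = 24x(x - 2)(x + 3) = 0 at x ∈ {-3, 0, 2}; ∂U/∂y = 12(y - 2)(y - 1)(y + 3) = 0 at y ∈ {-3, 1, 2}.
The Hessian is diagonal: diag(U_xx, U_yy). Second derivatives: U_xx(-3)=360, U_xx(0)=-144, U_xx(2)=240; U_yy(-3)=240, U_yy(1)=-48, U_yy(2)=60.
Local minima occur where both diagonal entries positive: (-3, -3), (-3, 2), (2, -3), (2, 2). Count: 4.

4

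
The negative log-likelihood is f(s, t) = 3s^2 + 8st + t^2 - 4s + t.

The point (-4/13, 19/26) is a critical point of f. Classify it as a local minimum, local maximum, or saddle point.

saddle point

The Hessian of f is constant: H = [[6, 8], [8, 2]].
det(H) = 6·2 − 8² = -52.
Since det(H) < 0, H is indefinite and the critical point is a saddle point.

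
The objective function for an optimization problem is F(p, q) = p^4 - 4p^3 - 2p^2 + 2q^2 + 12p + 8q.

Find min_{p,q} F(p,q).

F(p,q) separates as A(p) + B(q), so its minimum is min A + min B.
A'(p) = 4(p - 3)(p - 1)(p + 1) vanishes at p ∈ {-1, 1, 3}; B'(q) = 4q + 8 vanishes at q ∈ {-2}.
Local minima of A (where A''>0): A(-1)=-9, A(3)=-9. Local minima of B: B(-2)=-8.
So the global minimum of F is A(-1) + B(-2) = -9 − 8 = -17, attained at (-1, -2).

-17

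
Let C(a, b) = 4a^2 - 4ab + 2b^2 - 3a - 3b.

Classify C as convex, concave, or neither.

C is quadratic, so its Hessian is the constant matrix H = [[8, -4], [-4, 4]].
det(H) = 16, tr(H) = 12.
det(H) > 0 and tr(H) > 0, so H is positive definite everywhere: convex.

convex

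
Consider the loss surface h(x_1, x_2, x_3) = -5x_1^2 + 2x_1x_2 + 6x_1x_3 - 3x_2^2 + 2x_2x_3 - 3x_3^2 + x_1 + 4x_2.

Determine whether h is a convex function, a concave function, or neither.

concave

h is quadratic, so its Hessian is the constant matrix H = [[-10, 2, 6], [2, -6, 2], [6, 2, -6]].
Leading principal minors: -10, 56, -32.
Signs alternate −, +, − ⇒ H ≺ 0 ⇒ concave.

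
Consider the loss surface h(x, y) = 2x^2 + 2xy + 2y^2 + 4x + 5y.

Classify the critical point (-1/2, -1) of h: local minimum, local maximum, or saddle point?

The Hessian of h is constant: H = [[4, 2], [2, 4]].
det(H) = 4·4 − 2² = 12.
det(H) > 0 and tr(H) = 8 > 0, so H is positive definite and the point is a local minimum.

local minimum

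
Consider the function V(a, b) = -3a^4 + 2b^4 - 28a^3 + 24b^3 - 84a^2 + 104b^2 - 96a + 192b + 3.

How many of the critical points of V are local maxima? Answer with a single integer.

2

V separates as a function of a plus a function of b, so ∇V=0 decouples.
∂V/∂a = -12(a + 1)(a + 2)(a + 4) = 0 at a ∈ {-4, -2, -1}; ∂V/∂b = 8(b + 2)(b + 3)(b + 4) = 0 at b ∈ {-4, -3, -2}.
The Hessian is diagonal: diag(V_aa, V_bb). Second derivatives: V_aa(-4)=-72, V_aa(-2)=24, V_aa(-1)=-36; V_bb(-4)=16, V_bb(-3)=-8, V_bb(-2)=16.
Local maxima occur where both diagonal entries negative: (-4, -3), (-1, -3). Count: 2.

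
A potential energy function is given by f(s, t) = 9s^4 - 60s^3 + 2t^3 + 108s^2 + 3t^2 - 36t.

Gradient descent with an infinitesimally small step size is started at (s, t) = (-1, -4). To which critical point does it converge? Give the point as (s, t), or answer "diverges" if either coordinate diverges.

diverges

f is separable, so gradient descent decouples: s follows -∂f/∂s, t follows -∂f/∂t.
∂f/∂s = 36s(s - 3)(s - 2); at s=-1 this is -432, so s increases.
∂f/∂t = 6(t - 2)(t + 3); at t=-4 this is 36, so t decreases.
The t-coordinate has no critical point in that direction and runs off to infinity.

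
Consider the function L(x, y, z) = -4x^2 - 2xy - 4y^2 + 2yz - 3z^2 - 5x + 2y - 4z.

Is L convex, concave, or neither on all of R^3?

concave

L is quadratic, so its Hessian is the constant matrix H = [[-8, -2, 0], [-2, -8, 2], [0, 2, -6]].
Leading principal minors: -8, 60, -328.
Signs alternate −, +, − ⇒ H ≺ 0 ⇒ concave.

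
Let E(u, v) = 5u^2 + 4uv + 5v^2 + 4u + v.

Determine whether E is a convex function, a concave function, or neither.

E is quadratic, so its Hessian is the constant matrix H = [[10, 4], [4, 10]].
det(H) = 84, tr(H) = 20.
det(H) > 0 and tr(H) > 0, so H is positive definite everywhere: convex.

convex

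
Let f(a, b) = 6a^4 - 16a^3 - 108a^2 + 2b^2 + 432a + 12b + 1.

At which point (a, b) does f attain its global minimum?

(-3, -3)

f(a,b) separates as P(a) + Q(b) + 1, so its minimum is min P + min Q + 1.
P'(a) = 24(a - 3)(a - 2)(a + 3) vanishes at a ∈ {-3, 2, 3}; Q'(b) = 4b + 12 vanishes at b ∈ {-3}.
Local minima of P (where P''>0): P(-3)=-1350, P(3)=378. Local minima of Q: Q(-3)=-18.
So the global minimum of f is P(-3) + Q(-3) + 1 = -1350 − 18 + 1 = -1367, attained at (-3, -3).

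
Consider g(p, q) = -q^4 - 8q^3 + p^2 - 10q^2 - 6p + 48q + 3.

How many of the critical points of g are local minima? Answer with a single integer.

1

g separates as a function of p plus a function of q, so ∇g=0 decouples.
∂g/∂p = 2(p - 3) = 0 at p ∈ {3}; ∂g/∂q = -4(q - 1)(q + 3)(q + 4) = 0 at q ∈ {-4, -3, 1}.
The Hessian is diagonal: diag(g_pp, g_qq). Second derivatives: g_pp(3)=2; g_qq(-4)=-20, g_qq(-3)=16, g_qq(1)=-80.
Local minima occur where both diagonal entries positive: (3, -3). Count: 1.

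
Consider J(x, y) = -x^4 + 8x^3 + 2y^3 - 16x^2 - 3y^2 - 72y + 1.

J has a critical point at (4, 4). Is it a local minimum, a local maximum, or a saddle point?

The mixed partial ∂²J/∂x∂y is 0, so the Hessian at any point is diag(J_xx, J_yy) = diag(4(-3x^2 + 12x - 8), 6(2y - 1)).
At (4, 4): H = diag(-32, 42).
The eigenvalues have opposite signs, so H is indefinite: a saddle point.

saddle point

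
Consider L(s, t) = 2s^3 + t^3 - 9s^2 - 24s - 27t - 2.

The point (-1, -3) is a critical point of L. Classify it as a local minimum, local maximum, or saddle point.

The mixed partial ∂²L/∂s∂t is 0, so the Hessian at any point is diag(L_ss, L_tt) = diag(6(2s - 3), 6t).
At (-1, -3): H = diag(-30, -18).
Both eigenvalues are negative, so H is negative definite: a local maximum.

local maximum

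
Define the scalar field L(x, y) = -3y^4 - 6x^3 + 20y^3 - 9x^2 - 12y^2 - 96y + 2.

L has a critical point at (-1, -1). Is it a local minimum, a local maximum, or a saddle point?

saddle point

The mixed partial ∂²L/∂x∂y is 0, so the Hessian at any point is diag(L_xx, L_yy) = diag(-18(2x + 1), 12(-3y^2 + 10y - 2)).
At (-1, -1): H = diag(18, -180).
The eigenvalues have opposite signs, so H is indefinite: a saddle point.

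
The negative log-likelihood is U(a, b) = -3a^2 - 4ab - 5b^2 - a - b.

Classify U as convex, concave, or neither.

concave

U is quadratic, so its Hessian is the constant matrix H = [[-6, -4], [-4, -10]].
det(H) = 44, tr(H) = -16.
det(H) > 0 and tr(H) < 0, so H is negative definite everywhere: concave.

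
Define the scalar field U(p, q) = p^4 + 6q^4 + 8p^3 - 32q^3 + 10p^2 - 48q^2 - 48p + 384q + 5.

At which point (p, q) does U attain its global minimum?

U(p,q) separates as A(p) + B(q) + 5, so its minimum is min A + min B + 5.
A'(p) = 4(p - 1)(p + 3)(p + 4) vanishes at p ∈ {-4, -3, 1}; B'(q) = 24(q - 4)(q - 2)(q + 2) vanishes at q ∈ {-2, 2, 4}.
Local minima of A (where A''>0): A(-4)=96, A(1)=-29. Local minima of B: B(-2)=-608, B(4)=256.
So the global minimum of U is A(1) + B(-2) + 5 = -29 − 608 + 5 = -632, attained at (1, -2).

(1, -2)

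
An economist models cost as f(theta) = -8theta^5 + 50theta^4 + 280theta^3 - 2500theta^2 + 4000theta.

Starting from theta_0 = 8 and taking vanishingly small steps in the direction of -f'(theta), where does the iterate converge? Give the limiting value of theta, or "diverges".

f'(theta) = -40(theta - 5)(theta - 4)(theta - 1)(theta + 5), so f'(8) = -43680.
Gradient descent moves in the -f' direction, i.e. theta is increasing.
There is no critical point above theta=8, and f' keeps the same sign, so the iterate runs off to +∞.

diverges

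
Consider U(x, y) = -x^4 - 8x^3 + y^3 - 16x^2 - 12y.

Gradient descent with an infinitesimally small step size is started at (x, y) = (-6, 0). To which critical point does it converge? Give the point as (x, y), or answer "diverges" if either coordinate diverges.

diverges

U is separable, so gradient descent decouples: x follows -∂U/∂x, y follows -∂U/∂y.
∂U/∂x = -4x(x + 2)(x + 4); at x=-6 this is 192, so x decreases.
∂U/∂y = 3(y - 2)(y + 2); at y=0 this is -12, so y increases.
The x-coordinate has no critical point in that direction and runs off to infinity.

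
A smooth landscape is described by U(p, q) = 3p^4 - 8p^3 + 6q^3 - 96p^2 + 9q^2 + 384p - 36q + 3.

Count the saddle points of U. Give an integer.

U separates as a function of p plus a function of q, so ∇U=0 decouples.
∂U/∂p = 12(p - 4)(p - 2)(p + 4) = 0 at p ∈ {-4, 2, 4}; ∂U/∂q = 18(q - 1)(q + 2) = 0 at q ∈ {-2, 1}.
The Hessian is diagonal: diag(U_pp, U_qq). Second derivatives: U_pp(-4)=576, U_pp(2)=-144, U_pp(4)=192; U_qq(-2)=-54, U_qq(1)=54.
Saddle points occur where the two diagonal entries have opposite signs: (-4, -2), (2, 1), (4, -2). Count: 3.

3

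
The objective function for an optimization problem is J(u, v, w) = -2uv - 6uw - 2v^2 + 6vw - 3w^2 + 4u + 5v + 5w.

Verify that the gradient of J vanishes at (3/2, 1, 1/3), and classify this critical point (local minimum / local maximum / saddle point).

saddle point

∇J = (-2v - 6w + 4, -2u - 4v + 6w + 5, -6u + 6v - 6w + 5); substituting (3/2, 1, 1/3) gives ∇J = (0, 0, 0), so (3/2, 1, 1/3) is indeed a critical point.
The Hessian is constant: H = [[0, -2, -6], [-2, -4, 6], [-6, 6, -6]].
Leading principal minors: Δ₁ = 0, Δ₂ = -4, Δ₃ = 312.
The minors fit neither the all-positive nor the alternating-sign pattern, so H is indefinite: a saddle point.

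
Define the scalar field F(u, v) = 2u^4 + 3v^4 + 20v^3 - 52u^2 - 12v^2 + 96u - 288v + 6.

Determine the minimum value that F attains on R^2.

F(u,v) separates as P(u) + Q(v) + 6, so its minimum is min P + min Q + 6.
P'(u) = 8(u - 3)(u - 1)(u + 4) vanishes at u ∈ {-4, 1, 3}; Q'(v) = 12(v - 2)(v + 3)(v + 4) vanishes at v ∈ {-4, -3, 2}.
Local minima of P (where P''>0): P(-4)=-704, P(3)=-18. Local minima of Q: Q(-4)=448, Q(2)=-416.
So the global minimum of F is P(-4) + Q(2) + 6 = -704 − 416 + 6 = -1114, attained at (-4, 2).

-1114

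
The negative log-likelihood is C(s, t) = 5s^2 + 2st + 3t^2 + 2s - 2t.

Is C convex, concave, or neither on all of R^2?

C is quadratic, so its Hessian is the constant matrix H = [[10, 2], [2, 6]].
det(H) = 56, tr(H) = 16.
det(H) > 0 and tr(H) > 0, so H is positive definite everywhere: convex.

convex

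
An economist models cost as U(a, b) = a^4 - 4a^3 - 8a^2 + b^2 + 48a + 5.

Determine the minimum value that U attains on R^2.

-75

U(a,b) separates as P(a) + Q(b) + 5, so its minimum is min P + min Q + 5.
P'(a) = 4(a - 3)(a - 2)(a + 2) vanishes at a ∈ {-2, 2, 3}; Q'(b) = 2b vanishes at b ∈ {0}.
Local minima of P (where P''>0): P(-2)=-80, P(3)=45. Local minima of Q: Q(0)=0.
So the global minimum of U is P(-2) + Q(0) + 5 = -80 + 0 + 5 = -75, attained at (-2, 0).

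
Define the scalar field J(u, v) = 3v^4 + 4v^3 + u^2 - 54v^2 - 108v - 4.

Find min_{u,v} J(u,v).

-463

J(u,v) separates as P(u) + Q(v) − 4, so its minimum is min P + min Q − 4.
P'(u) = 2u vanishes at u ∈ {0}; Q'(v) = 12(v - 3)(v + 1)(v + 3) vanishes at v ∈ {-3, -1, 3}.
Local minima of P (where P''>0): P(0)=0. Local minima of Q: Q(-3)=-27, Q(3)=-459.
So the global minimum of J is P(0) + Q(3) − 4 = 0 − 459 − 4 = -463, attained at (0, 3).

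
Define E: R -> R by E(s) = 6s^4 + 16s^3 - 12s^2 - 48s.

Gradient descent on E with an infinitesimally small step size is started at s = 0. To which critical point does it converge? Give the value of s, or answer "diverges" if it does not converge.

1

E'(s) = 24(s - 1)(s + 1)(s + 2), so E'(0) = -48.
Gradient descent moves in the -E' direction, i.e. s is increasing.
The nearest critical point in that direction is s = 1, where E'' = 144 > 0 (a local minimum). The iterate converges there.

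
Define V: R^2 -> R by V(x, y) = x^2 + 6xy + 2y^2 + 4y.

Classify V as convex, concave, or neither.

neither

V is quadratic, so its Hessian is the constant matrix H = [[2, 6], [6, 4]].
det(H) = -28, tr(H) = 6.
det(H) < 0, so H is indefinite: neither convex nor concave.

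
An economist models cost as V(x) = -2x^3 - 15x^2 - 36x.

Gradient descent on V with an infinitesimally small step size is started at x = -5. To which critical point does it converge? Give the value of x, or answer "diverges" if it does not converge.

V'(x) = -6(x + 2)(x + 3), so V'(-5) = -36.
Gradient descent moves in the -V' direction, i.e. x is increasing.
The nearest critical point in that direction is x = -3, where V'' = 6 > 0 (a local minimum). The iterate converges there.

-3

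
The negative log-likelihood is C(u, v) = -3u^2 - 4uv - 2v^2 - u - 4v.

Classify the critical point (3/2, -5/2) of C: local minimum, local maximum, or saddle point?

The Hessian of C is constant: H = [[-6, -4], [-4, -4]].
det(H) = (-6)·(-4) − (-4)² = 8.
det(H) > 0 and tr(H) = -10 < 0, so H is negative definite and the point is a local maximum.

local maximum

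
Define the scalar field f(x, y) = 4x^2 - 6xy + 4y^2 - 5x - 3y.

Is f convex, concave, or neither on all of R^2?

convex

f is quadratic, so its Hessian is the constant matrix H = [[8, -6], [-6, 8]].
det(H) = 28, tr(H) = 16.
det(H) > 0 and tr(H) > 0, so H is positive definite everywhere: convex.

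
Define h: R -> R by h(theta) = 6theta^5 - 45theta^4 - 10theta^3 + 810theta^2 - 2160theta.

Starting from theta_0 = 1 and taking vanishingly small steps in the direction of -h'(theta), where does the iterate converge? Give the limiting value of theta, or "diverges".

2

h'(theta) = 30(theta - 4)(theta - 3)(theta - 2)(theta + 3), so h'(1) = -720.
Gradient descent moves in the -h' direction, i.e. theta is increasing.
The nearest critical point in that direction is theta = 2, where h'' = 300 > 0 (a local minimum). The iterate converges there.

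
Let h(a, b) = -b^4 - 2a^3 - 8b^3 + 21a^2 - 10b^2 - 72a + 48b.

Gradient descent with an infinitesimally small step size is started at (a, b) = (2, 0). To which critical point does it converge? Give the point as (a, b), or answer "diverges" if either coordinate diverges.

h is separable, so gradient descent decouples: a follows -∂h/∂a, b follows -∂h/∂b.
∂h/∂a = -6(a - 4)(a - 3); at a=2 this is -12, so a increases.
∂h/∂b = -4(b - 1)(b + 3)(b + 4); at b=0 this is 48, so b decreases.
a converges to its nearest critical value 3 (a local min of the a-part); b converges to -3. The iterate converges to (3, -3).

(3, -3)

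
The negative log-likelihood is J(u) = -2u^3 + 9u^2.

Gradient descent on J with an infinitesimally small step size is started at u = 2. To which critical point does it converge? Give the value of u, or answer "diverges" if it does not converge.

0

J'(u) = -6u(u - 3), so J'(2) = 12.
Gradient descent moves in the -J' direction, i.e. u is decreasing.
The nearest critical point in that direction is u = 0, where J'' = 18 > 0 (a local minimum). The iterate converges there.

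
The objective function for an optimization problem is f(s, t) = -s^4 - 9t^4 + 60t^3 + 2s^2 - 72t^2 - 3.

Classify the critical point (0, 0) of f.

The mixed partial ∂²f/∂s∂t is 0, so the Hessian at any point is diag(f_ss, f_tt) = diag(4(-3s^2 + 1), 36(-3t^2 + 10t - 4)).
At (0, 0): H = diag(4, -144).
The eigenvalues have opposite signs, so H is indefinite: a saddle point.

saddle point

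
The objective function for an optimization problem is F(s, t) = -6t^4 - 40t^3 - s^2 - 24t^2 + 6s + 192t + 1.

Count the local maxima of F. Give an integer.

2

F separates as a function of s plus a function of t, so ∇F=0 decouples.
∂F/∂s = -2(s - 3) = 0 at s ∈ {3}; ∂F/∂t = -24(t - 1)(t + 2)(t + 4) = 0 at t ∈ {-4, -2, 1}.
The Hessian is diagonal: diag(F_ss, F_tt). Second derivatives: F_ss(3)=-2; F_tt(-4)=-240, F_tt(-2)=144, F_tt(1)=-360.
Local maxima occur where both diagonal entries negative: (3, -4), (3, 1). Count: 2.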